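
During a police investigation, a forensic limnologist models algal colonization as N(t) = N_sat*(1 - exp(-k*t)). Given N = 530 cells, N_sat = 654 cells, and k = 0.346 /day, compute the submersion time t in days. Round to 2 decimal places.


PMSI from diatom colonization curve:
N / N_sat = 530 / 654 = 0.810398
1 - N/N_sat = 0.189602
ln(1 - N/N_sat) = -1.662828
t = -ln(1 - N/N_sat) / k = -(-1.662828) / 0.346 = 4.81 days

4.81


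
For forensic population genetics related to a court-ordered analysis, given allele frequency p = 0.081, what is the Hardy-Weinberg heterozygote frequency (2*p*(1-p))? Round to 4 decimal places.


Hardy-Weinberg heterozygote frequency:
q = 1 - p = 1 - 0.081 = 0.919
2pq = 2 * 0.081 * 0.919 = 0.1489

0.1489


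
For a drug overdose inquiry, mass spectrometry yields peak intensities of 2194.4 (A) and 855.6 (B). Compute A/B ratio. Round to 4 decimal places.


Spectral peak ratio:
Peak A = 2194.4 counts
Peak B = 855.6 counts
Ratio = 2194.4 / 855.6 = 2.5647

2.5647


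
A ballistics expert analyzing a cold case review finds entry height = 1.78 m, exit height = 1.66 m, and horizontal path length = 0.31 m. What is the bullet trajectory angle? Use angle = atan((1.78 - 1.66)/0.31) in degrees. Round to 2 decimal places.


Bullet trajectory angle:
Height difference = 1.78 - 1.66 = 0.12 m
angle = atan(0.12 / 0.31)
angle = atan(0.387097)
angle = 21.16 degrees

21.16


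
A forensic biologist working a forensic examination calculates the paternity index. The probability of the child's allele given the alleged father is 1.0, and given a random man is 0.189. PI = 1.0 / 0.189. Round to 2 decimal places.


Paternity Index calculation:
PI = P(allele|father) / P(allele|random)
PI = 1.0 / 0.189
PI = 5.29

5.29


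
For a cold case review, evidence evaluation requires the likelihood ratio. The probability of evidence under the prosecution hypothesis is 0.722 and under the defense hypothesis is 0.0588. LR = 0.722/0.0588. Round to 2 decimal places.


Likelihood ratio calculation:
LR = P(E|Hp) / P(E|Hd)
LR = 0.722 / 0.0588
LR = 12.28

12.28


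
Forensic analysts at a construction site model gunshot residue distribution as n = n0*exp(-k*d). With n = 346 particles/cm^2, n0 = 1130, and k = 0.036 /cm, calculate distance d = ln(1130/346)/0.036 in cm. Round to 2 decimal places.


GSR distance calculation:
n0/n = 1130 / 346 = 3.265896
ln(n0/n) = 1.183534
d = 1.183534 / 0.036 = 32.88 cm

32.88


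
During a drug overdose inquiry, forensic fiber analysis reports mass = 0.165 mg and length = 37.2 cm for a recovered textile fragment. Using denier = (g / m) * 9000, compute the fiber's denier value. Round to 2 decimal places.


Denier calculation:
Mass in grams = 0.165 mg / 1000 = 0.000165 g
Length in meters = 37.2 cm / 100 = 0.372 m
Linear density = mass / length = 0.000165 / 0.372 = 0.00044355 g/m
Denier = (g/m) * 9000 = 0.00044355 * 9000 = 3.99

3.99


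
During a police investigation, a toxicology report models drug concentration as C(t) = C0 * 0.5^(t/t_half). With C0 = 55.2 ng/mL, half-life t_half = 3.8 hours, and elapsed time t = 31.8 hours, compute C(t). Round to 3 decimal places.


Drug concentration decay:
Number of half-lives = t / t_half = 31.8 / 3.8 = 8.368421
Decay factor = 0.5^8.368421 = 0.0030259
C(t) = 55.2 * 0.0030259 = 0.167 ng/mL

0.167


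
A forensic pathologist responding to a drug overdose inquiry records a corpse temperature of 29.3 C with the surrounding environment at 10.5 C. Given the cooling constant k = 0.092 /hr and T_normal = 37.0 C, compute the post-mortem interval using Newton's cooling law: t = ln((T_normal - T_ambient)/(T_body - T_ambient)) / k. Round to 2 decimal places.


Using Newton's law of cooling:
t = ln((T_normal - T_ambient) / (T_body - T_ambient)) / k
T_normal - T_ambient = 26.5
T_body - T_ambient = 18.8
Ratio = 1.409574
ln(ratio) = 0.343288
t = 0.343288 / 0.092 = 3.73 hours

3.73


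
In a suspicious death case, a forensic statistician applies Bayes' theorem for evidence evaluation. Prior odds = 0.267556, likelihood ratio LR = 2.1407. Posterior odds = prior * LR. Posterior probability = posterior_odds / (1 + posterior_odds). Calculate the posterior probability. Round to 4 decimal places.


Bayesian evidence evaluation:
Posterior odds = prior_odds * LR = 0.267556 * 2.1407 = 0.5727571
Posterior probability = posterior_odds / (1 + posterior_odds)
= 0.5727571 / (1 + 0.5727571)
= 0.5727571 / 1.5727571
= 0.3642

0.3642


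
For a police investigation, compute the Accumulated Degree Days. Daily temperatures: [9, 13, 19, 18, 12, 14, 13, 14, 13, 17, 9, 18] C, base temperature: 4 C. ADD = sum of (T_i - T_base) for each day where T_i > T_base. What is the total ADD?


Computing ADD day by day:
Day 1: max(0, 9 - 4) = 5
Day 2: max(0, 13 - 4) = 9
Day 3: max(0, 19 - 4) = 15
Day 4: max(0, 18 - 4) = 14
Day 5: max(0, 12 - 4) = 8
Day 6: max(0, 14 - 4) = 10
Day 7: max(0, 13 - 4) = 9
Day 8: max(0, 14 - 4) = 10
Day 9: max(0, 13 - 4) = 9
Day 10: max(0, 17 - 4) = 13
Day 11: max(0, 9 - 4) = 5
Day 12: max(0, 18 - 4) = 14
Total ADD = 121

121


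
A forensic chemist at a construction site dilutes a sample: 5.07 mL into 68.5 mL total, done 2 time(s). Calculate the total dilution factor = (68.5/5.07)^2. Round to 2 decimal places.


Dilution factor calculation:
Single dilution = V_total / V_sample = 68.5 / 5.07 ≈ 13.510848
Number of dilutions = 2
Total DF = (68.5 / 5.07)^2 (full precision, rounded at the end) = 182.54

182.54


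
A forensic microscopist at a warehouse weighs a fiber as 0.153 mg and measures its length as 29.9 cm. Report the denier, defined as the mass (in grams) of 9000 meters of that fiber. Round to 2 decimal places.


Denier calculation:
Mass in grams = 0.153 mg / 1000 = 0.000153 g
Length in meters = 29.9 cm / 100 = 0.299 m
Linear density = mass / length = 0.000153 / 0.299 = 0.00051171 g/m
Denier = (g/m) * 9000 = 0.00051171 * 9000 = 4.61

4.61


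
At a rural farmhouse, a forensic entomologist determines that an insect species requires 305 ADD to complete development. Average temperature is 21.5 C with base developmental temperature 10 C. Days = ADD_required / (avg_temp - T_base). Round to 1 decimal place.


Insect development time:
Effective temperature = avg_temp - T_base = 21.5 - 10 = 11.5 C
Days = ADD / effective_temp = 305 / 11.5 = 26.5 days

26.5


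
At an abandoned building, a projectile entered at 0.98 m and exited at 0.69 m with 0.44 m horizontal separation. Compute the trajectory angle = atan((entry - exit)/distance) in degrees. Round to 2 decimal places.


Bullet trajectory angle:
Height difference = 0.98 - 0.69 = 0.29 m
angle = atan(0.29 / 0.44)
angle = atan(0.659091)
angle = 33.39 degrees

33.39


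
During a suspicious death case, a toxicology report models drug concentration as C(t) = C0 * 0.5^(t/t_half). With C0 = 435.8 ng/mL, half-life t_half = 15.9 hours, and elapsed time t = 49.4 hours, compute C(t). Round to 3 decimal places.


Drug concentration decay:
Number of half-lives = t / t_half = 49.4 / 15.9 = 3.106918
Decay factor = 0.5^3.106918 = 0.1160712
C(t) = 435.8 * 0.1160712 = 50.584 ng/mL

50.584


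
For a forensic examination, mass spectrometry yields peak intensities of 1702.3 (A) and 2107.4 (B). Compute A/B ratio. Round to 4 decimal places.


Spectral peak ratio:
Peak A = 1702.3 counts
Peak B = 2107.4 counts
Ratio = 1702.3 / 2107.4 = 0.8078

0.8078


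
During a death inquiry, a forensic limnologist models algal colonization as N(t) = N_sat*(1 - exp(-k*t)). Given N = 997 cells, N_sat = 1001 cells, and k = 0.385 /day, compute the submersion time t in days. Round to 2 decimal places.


PMSI from diatom colonization curve:
N / N_sat = 997 / 1001 = 0.996004
1 - N/N_sat = 0.003996
ln(1 - N/N_sat) = -5.522461
t = -ln(1 - N/N_sat) / k = -(-5.522461) / 0.385 = 14.34 days

14.34


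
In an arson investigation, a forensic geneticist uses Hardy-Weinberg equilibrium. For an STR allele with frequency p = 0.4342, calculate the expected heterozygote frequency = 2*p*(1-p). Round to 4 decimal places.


Hardy-Weinberg heterozygote frequency:
q = 1 - p = 1 - 0.4342 = 0.5658
2pq = 2 * 0.4342 * 0.5658 = 0.4913

0.4913


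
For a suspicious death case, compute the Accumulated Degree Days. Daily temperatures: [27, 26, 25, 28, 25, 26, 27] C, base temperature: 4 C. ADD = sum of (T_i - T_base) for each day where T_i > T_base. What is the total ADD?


Computing ADD day by day:
Day 1: max(0, 27 - 4) = 23
Day 2: max(0, 26 - 4) = 22
Day 3: max(0, 25 - 4) = 21
Day 4: max(0, 28 - 4) = 24
Day 5: max(0, 25 - 4) = 21
Day 6: max(0, 26 - 4) = 22
Day 7: max(0, 27 - 4) = 23
Total ADD = 156

156


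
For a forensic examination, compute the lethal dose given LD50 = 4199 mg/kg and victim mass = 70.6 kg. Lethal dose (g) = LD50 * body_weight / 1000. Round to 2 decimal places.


Lethal dose calculation:
Lethal dose = LD50 * body_weight / 1000
= 4199 * 70.6 / 1000
= 296449.4 / 1000
= 296.45 g

296.45


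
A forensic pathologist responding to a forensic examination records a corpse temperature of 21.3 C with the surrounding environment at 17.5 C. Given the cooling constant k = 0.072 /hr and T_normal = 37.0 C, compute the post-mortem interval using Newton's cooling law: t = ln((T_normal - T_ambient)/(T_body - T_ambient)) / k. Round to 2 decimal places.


Using Newton's law of cooling:
t = ln((T_normal - T_ambient) / (T_body - T_ambient)) / k
T_normal - T_ambient = 19.5
T_body - T_ambient = 3.8
Ratio = 5.131579
ln(ratio) = 1.635413
t = 1.635413 / 0.072 = 22.71 hours

22.71


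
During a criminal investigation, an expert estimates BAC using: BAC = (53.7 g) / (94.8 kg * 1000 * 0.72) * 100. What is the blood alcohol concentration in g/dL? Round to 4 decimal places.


Applying the Widmark formula:
BAC = (dose_g / (body_wt * 1000 * r)) * 100
Denominator = 94.8 * 1000 * 0.72 = 68256
BAC = (53.7 / 68256) * 100
BAC = 0.0787 g/dL

0.0787


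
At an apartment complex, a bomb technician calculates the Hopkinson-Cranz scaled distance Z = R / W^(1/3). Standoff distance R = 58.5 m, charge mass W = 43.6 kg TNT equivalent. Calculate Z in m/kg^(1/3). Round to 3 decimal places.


Scaled distance calculation:
W^(1/3) = 43.6^(1/3) = 3.519618
Z = R / W^(1/3) = 58.5 / 3.519618
Z = 16.621 m/kg^(1/3)

16.621


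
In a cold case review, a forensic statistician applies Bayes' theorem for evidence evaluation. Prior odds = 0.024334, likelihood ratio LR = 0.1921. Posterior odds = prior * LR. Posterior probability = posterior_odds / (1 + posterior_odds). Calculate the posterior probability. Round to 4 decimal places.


Bayesian evidence evaluation:
Posterior odds = prior_odds * LR = 0.024334 * 0.1921 = 0.004674561
Posterior probability = posterior_odds / (1 + posterior_odds)
= 0.004674561 / (1 + 0.004674561)
= 0.004674561 / 1.004674561
= 0.0047

0.0047


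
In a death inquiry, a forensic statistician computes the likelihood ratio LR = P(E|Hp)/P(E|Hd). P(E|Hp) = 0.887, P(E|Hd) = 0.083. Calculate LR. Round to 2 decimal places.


Likelihood ratio calculation:
LR = P(E|Hp) / P(E|Hd)
LR = 0.887 / 0.083
LR = 10.69

10.69


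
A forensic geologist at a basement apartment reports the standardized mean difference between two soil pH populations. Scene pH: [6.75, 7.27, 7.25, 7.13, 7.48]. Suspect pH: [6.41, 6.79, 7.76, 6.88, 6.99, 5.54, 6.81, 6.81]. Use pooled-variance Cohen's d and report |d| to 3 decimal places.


Pooled-variance Cohen's d for soil pH comparison:
Scene mean = 35.88 / 5 = 7.176
Suspect mean = 53.99 / 8 = 6.74875
Scene sample variance s_s^2 = 0.07258
Suspect sample variance s_c^2 = 0.383298
Pooled variance = ((n_s-1)*s_s^2 + (n_c-1)*s_c^2) / (n_s + n_c - 2) = 0.27031
Pooled SD = sqrt(0.27031) = 0.519913
Mean difference = 0.42725
|d| = |0.42725| / 0.519913 = 0.822

0.822


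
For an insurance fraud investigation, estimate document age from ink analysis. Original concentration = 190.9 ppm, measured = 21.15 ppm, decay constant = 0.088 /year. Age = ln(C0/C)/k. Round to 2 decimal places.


Document age estimation:
C0/C = 190.9 / 21.15 = 9.026005
ln(C0/C) = 2.20011
t = 2.20011 / 0.088 = 25.00 years

25.00


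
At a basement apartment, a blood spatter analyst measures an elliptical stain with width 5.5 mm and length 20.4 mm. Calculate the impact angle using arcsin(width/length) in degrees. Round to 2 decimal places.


Blood spatter impact angle calculation:
width / length = 5.5 / 20.4 = 0.269608
angle = arcsin(0.269608)
angle = 15.64 degrees

15.64


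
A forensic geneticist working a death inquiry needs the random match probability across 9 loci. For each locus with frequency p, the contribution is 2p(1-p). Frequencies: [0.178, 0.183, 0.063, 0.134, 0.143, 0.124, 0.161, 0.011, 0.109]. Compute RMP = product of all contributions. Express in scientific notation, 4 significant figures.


Computing RMP for 9 loci:
Locus 1: 2 * 0.178 * 0.822 = 0.292632
Locus 2: 2 * 0.183 * 0.817 = 0.299022
Locus 3: 2 * 0.063 * 0.937 = 0.118062
Locus 4: 2 * 0.134 * 0.866 = 0.232088
Locus 5: 2 * 0.143 * 0.857 = 0.245102
Locus 6: 2 * 0.124 * 0.876 = 0.217248
Locus 7: 2 * 0.161 * 0.839 = 0.270158
Locus 8: 2 * 0.011 * 0.989 = 0.021758
Locus 9: 2 * 0.109 * 0.891 = 0.194238
RMP = 1.458e-07

1.458e-07


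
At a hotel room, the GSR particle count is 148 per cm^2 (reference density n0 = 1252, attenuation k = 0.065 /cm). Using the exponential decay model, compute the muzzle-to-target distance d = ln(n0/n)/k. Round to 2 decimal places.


GSR distance calculation:
n0/n = 1252 / 148 = 8.459459
ln(n0/n) = 2.135285
d = 2.135285 / 0.065 = 32.85 cm

32.85


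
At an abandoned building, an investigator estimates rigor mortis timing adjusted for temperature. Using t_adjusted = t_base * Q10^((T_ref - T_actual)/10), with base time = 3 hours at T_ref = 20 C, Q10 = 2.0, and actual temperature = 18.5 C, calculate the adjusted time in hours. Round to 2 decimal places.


Rigor mortis time adjustment:
Exponent = (T_ref - T_actual) / 10 = (20 - 18.5) / 10 = 0.15
Q10 factor = 2.0^0.15 = 1.10957
t_adjusted = 3 * 1.10957 = 3.33 hours

3.33


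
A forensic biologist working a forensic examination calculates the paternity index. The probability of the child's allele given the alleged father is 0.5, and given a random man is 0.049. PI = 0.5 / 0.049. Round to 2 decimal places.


Paternity Index calculation:
PI = P(allele|father) / P(allele|random)
PI = 0.5 / 0.049
PI = 10.20

10.20


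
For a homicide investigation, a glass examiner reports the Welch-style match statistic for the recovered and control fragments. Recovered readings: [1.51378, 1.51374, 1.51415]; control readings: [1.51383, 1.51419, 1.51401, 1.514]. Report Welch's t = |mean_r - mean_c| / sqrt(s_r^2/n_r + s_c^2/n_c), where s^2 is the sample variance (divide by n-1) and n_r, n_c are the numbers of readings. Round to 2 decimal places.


Welch's t-criterion for glass RI comparison:
Recovered mean = sum / n_r = 4.54167 / 3 = 1.51389
Control mean = sum / n_c = 6.05603 / 4 = 1.5140075
Recovered sample variance s_r^2 = 5.11e-08
Control sample variance s_c^2 = 2.1625e-08
Welch SE (unpooled) = sqrt(s_r^2/n_r + s_c^2/n_c) = sqrt(1.70333e-08 + 5.40625e-09) = sqrt(2.24395e-08) = 0.000149798
|mean_r - mean_c| = 0.0001175
t = 0.0001175 / 0.000149798 = 0.78

0.78


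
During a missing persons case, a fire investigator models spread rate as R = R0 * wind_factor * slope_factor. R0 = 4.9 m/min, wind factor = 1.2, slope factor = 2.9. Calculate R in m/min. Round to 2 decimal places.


Fire spread rate calculation:
R = R0 * wind_factor * slope_factor
= 4.9 * 1.2 * 2.9
= 5.88 * 2.9
= 17.05 m/min

17.05


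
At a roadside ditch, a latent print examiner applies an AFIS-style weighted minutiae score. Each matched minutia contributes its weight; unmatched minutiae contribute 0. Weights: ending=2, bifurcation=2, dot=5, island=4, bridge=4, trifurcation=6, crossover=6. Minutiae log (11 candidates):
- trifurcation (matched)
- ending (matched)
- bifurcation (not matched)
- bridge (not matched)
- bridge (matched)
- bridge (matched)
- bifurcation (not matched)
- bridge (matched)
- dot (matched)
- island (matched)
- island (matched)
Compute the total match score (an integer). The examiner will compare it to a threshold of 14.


Weighted minutiae match score:
  trifurcation: matched, +6 (running total 6)
  ending: matched, +2 (running total 8)
  bifurcation: not matched, +0
  bridge: not matched, +0
  bridge: matched, +4 (running total 12)
  bridge: matched, +4 (running total 16)
  bifurcation: not matched, +0
  bridge: matched, +4 (running total 20)
  dot: matched, +5 (running total 25)
  island: matched, +4 (running total 29)
  island: matched, +4 (running total 33)
Total score = 33
Threshold = 14; verdict = identification

33


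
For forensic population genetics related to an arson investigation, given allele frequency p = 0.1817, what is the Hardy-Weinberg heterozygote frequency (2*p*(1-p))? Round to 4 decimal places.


Hardy-Weinberg heterozygote frequency:
q = 1 - p = 1 - 0.1817 = 0.8183
2pq = 2 * 0.1817 * 0.8183 = 0.2974

0.2974


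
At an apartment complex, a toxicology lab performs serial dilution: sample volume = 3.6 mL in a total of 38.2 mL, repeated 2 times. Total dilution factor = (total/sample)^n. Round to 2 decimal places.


Dilution factor calculation:
Single dilution = V_total / V_sample = 38.2 / 3.6 ≈ 10.611111
Number of dilutions = 2
Total DF = (38.2 / 3.6)^2 (full precision, rounded at the end) = 112.60

112.60


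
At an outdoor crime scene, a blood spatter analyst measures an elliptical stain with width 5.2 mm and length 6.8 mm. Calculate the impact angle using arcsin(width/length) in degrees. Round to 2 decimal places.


Blood spatter impact angle calculation:
width / length = 5.2 / 6.8 = 0.764706
angle = arcsin(0.764706)
angle = 49.88 degrees

49.88


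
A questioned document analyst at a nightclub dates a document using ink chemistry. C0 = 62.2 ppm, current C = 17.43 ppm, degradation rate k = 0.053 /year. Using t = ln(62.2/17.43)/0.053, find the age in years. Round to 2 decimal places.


Document age estimation:
C0/C = 62.2 / 17.43 = 3.56856
ln(C0/C) = 1.272162
t = 1.272162 / 0.053 = 24.00 years

24.00


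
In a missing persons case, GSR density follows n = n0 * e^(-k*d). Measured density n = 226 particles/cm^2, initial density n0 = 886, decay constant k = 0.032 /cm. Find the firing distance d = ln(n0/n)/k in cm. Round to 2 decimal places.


GSR distance calculation:
n0/n = 886 / 226 = 3.920354
ln(n0/n) = 1.366182
d = 1.366182 / 0.032 = 42.69 cm

42.69


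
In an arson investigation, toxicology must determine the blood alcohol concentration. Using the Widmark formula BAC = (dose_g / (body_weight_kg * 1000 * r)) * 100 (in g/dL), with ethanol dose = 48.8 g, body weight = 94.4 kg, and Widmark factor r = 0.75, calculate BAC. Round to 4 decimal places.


Applying the Widmark formula:
BAC = (dose_g / (body_wt * 1000 * r)) * 100
Denominator = 94.4 * 1000 * 0.75 = 70800
BAC = (48.8 / 70800) * 100
BAC = 0.0689 g/dL

0.0689


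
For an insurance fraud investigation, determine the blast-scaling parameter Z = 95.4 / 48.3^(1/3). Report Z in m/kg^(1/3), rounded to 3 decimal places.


Scaled distance calculation:
W^(1/3) = 48.3^(1/3) = 3.641797
Z = R / W^(1/3) = 95.4 / 3.641797
Z = 26.196 m/kg^(1/3)

26.196


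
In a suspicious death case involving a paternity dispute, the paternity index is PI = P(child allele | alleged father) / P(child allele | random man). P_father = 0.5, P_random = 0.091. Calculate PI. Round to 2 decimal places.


Paternity Index calculation:
PI = P(allele|father) / P(allele|random)
PI = 0.5 / 0.091
PI = 5.49

5.49


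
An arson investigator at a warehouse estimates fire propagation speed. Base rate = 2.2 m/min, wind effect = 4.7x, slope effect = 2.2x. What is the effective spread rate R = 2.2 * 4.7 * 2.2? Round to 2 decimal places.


Fire spread rate calculation:
R = R0 * wind_factor * slope_factor
= 2.2 * 4.7 * 2.2
= 10.34 * 2.2
= 22.75 m/min

22.75


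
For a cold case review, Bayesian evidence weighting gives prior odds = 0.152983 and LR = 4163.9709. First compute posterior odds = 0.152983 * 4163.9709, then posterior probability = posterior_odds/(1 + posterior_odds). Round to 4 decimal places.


Bayesian evidence evaluation:
Posterior odds = prior_odds * LR = 0.152983 * 4163.9709 = 637.0168
Posterior probability = posterior_odds / (1 + posterior_odds)
= 637.0168 / (1 + 637.0168)
= 637.0168 / 638.0168
= 0.9984

0.9984


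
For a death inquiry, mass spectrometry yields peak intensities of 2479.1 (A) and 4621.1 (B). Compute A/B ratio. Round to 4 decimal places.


Spectral peak ratio:
Peak A = 2479.1 counts
Peak B = 4621.1 counts
Ratio = 2479.1 / 4621.1 = 0.5365

0.5365


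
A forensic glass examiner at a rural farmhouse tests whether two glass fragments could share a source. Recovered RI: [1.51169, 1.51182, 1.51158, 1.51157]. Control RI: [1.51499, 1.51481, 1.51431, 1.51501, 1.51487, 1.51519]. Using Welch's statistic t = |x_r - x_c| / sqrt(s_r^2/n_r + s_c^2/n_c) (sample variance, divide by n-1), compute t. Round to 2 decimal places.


Welch's t-criterion for glass RI comparison:
Recovered mean = sum / n_r = 6.04666 / 4 = 1.511665
Control mean = sum / n_c = 9.08918 / 6 = 1.5148633
Recovered sample variance s_r^2 = 1.36333e-08
Control sample variance s_c^2 = 9.06667e-08
Welch SE (unpooled) = sqrt(s_r^2/n_r + s_c^2/n_c) = sqrt(3.40833e-09 + 1.51111e-08) = sqrt(1.85194e-08) = 0.000136086
|mean_r - mean_c| = 0.00319833
t = 0.00319833 / 0.000136086 = 23.50

23.50


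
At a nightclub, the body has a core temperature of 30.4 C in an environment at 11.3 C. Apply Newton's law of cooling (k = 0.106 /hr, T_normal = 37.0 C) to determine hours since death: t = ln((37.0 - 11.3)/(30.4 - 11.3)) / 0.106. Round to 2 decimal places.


Using Newton's law of cooling:
t = ln((T_normal - T_ambient) / (T_body - T_ambient)) / k
T_normal - T_ambient = 25.7
T_body - T_ambient = 19.1
Ratio = 1.34555
ln(ratio) = 0.296803
t = 0.296803 / 0.106 = 2.80 hours

2.80


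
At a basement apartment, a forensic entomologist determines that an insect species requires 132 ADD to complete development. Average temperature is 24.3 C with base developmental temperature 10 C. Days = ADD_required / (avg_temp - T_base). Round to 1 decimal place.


Insect development time:
Effective temperature = avg_temp - T_base = 24.3 - 10 = 14.3 C
Days = ADD / effective_temp = 132 / 14.3 = 9.2 days

9.2


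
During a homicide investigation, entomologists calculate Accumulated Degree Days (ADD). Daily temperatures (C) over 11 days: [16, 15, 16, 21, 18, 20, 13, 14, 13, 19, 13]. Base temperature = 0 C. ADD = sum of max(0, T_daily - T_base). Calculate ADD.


Computing ADD day by day:
Day 1: max(0, 16 - 0) = 16
Day 2: max(0, 15 - 0) = 15
Day 3: max(0, 16 - 0) = 16
Day 4: max(0, 21 - 0) = 21
Day 5: max(0, 18 - 0) = 18
Day 6: max(0, 20 - 0) = 20
Day 7: max(0, 13 - 0) = 13
Day 8: max(0, 14 - 0) = 14
Day 9: max(0, 13 - 0) = 13
Day 10: max(0, 19 - 0) = 19
Day 11: max(0, 13 - 0) = 13
Total ADD = 178

178


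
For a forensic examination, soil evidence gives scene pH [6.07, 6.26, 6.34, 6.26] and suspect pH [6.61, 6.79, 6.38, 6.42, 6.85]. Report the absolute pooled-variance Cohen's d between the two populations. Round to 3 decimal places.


Pooled-variance Cohen's d for soil pH comparison:
Scene mean = 24.93 / 4 = 6.2325
Suspect mean = 33.05 / 5 = 6.61
Scene sample variance s_s^2 = 0.013158
Suspect sample variance s_c^2 = 0.04475
Pooled variance = ((n_s-1)*s_s^2 + (n_c-1)*s_c^2) / (n_s + n_c - 2) = 0.031211
Pooled SD = sqrt(0.031211) = 0.176666
Mean difference = -0.3775
|d| = |-0.3775| / 0.176666 = 2.137

2.137


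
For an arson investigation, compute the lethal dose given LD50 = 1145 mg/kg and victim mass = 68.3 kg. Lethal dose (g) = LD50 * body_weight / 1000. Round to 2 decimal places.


Lethal dose calculation:
Lethal dose = LD50 * body_weight / 1000
= 1145 * 68.3 / 1000
= 78203.5 / 1000
= 78.20 g

78.20


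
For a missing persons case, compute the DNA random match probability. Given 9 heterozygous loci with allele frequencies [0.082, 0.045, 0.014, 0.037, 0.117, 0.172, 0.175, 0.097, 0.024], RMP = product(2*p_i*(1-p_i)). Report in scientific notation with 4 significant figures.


Computing RMP for 9 loci:
Locus 1: 2 * 0.082 * 0.918 = 0.150552
Locus 2: 2 * 0.045 * 0.955 = 0.08595
Locus 3: 2 * 0.014 * 0.986 = 0.027608
Locus 4: 2 * 0.037 * 0.963 = 0.071262
Locus 5: 2 * 0.117 * 0.883 = 0.206622
Locus 6: 2 * 0.172 * 0.828 = 0.284832
Locus 7: 2 * 0.175 * 0.825 = 0.28875
Locus 8: 2 * 0.097 * 0.903 = 0.175182
Locus 9: 2 * 0.024 * 0.976 = 0.046848
RMP = 3.551e-09

3.551e-09


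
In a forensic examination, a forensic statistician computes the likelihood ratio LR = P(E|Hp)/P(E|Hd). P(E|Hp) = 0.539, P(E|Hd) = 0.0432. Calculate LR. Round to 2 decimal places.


Likelihood ratio calculation:
LR = P(E|Hp) / P(E|Hd)
LR = 0.539 / 0.0432
LR = 12.48

12.48


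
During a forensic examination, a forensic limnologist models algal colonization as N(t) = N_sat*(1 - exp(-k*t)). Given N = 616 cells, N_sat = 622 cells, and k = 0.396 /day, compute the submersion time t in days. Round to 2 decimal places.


PMSI from diatom colonization curve:
N / N_sat = 616 / 622 = 0.990354
1 - N/N_sat = 0.009646
ln(1 - N/N_sat) = -4.641212
t = -ln(1 - N/N_sat) / k = -(-4.641212) / 0.396 = 11.72 days

11.72


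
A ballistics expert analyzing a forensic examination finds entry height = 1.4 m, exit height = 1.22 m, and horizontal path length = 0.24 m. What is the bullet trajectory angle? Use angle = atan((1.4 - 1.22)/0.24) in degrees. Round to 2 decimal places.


Bullet trajectory angle:
Height difference = 1.4 - 1.22 = 0.18 m
angle = atan(0.18 / 0.24)
angle = atan(0.75)
angle = 36.87 degrees

36.87


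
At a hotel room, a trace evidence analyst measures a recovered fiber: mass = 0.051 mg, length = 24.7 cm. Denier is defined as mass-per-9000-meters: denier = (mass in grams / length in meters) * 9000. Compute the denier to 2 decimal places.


Denier calculation:
Mass in grams = 0.051 mg / 1000 = 0.000051 g
Length in meters = 24.7 cm / 100 = 0.247 m
Linear density = mass / length = 0.000051 / 0.247 = 0.00020648 g/m
Denier = (g/m) * 9000 = 0.00020648 * 9000 = 1.86

1.86


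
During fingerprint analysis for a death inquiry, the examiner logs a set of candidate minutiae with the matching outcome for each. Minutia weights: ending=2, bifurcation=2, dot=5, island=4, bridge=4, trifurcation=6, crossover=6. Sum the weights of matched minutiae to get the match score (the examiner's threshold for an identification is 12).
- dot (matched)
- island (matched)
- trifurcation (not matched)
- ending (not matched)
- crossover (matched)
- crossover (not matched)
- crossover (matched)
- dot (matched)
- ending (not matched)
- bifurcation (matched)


Weighted minutiae match score:
  dot: matched, +5 (running total 5)
  island: matched, +4 (running total 9)
  trifurcation: not matched, +0
  ending: not matched, +0
  crossover: matched, +6 (running total 15)
  crossover: not matched, +0
  crossover: matched, +6 (running total 21)
  dot: matched, +5 (running total 26)
  ending: not matched, +0
  bifurcation: matched, +2 (running total 28)
Total score = 28
Threshold = 12; verdict = identification

28


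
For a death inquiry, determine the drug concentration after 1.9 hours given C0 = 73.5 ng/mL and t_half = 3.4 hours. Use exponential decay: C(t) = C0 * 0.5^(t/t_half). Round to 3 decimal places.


Drug concentration decay:
Number of half-lives = t / t_half = 1.9 / 3.4 = 0.558824
Decay factor = 0.5^0.558824 = 0.6788553
C(t) = 73.5 * 0.6788553 = 49.896 ng/mL

49.896


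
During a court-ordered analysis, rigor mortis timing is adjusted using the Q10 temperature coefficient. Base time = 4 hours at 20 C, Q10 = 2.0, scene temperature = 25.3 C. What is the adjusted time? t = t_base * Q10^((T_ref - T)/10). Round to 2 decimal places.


Rigor mortis time adjustment:
Exponent = (T_ref - T_actual) / 10 = (20 - 25.3) / 10 = -0.53
Q10 factor = 2.0^-0.53 = 0.69255
t_adjusted = 4 * 0.69255 = 2.77 hours

2.77


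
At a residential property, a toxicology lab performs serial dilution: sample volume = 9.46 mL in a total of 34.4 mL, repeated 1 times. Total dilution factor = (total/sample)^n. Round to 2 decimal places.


Dilution factor calculation:
Single dilution = V_total / V_sample = 34.4 / 9.46 ≈ 3.636364
Number of dilutions = 1
Total DF = (34.4 / 9.46)^1 (full precision, rounded at the end) = 3.64

3.64


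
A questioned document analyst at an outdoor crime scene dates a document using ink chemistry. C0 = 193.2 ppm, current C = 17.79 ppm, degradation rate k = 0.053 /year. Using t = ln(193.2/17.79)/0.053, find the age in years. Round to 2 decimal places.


Document age estimation:
C0/C = 193.2 / 17.79 = 10.860034
ln(C0/C) = 2.385089
t = 2.385089 / 0.053 = 45.00 years

45.00


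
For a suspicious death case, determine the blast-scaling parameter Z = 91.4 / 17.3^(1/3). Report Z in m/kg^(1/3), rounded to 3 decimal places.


Scaled distance calculation:
W^(1/3) = 17.3^(1/3) = 2.586319
Z = R / W^(1/3) = 91.4 / 2.586319
Z = 35.340 m/kg^(1/3)

35.340


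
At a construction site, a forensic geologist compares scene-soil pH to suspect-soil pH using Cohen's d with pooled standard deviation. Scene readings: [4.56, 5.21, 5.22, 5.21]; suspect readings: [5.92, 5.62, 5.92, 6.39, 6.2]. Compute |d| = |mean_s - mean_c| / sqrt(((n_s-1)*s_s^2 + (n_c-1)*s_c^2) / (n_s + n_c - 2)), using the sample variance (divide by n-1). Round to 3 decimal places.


Pooled-variance Cohen's d for soil pH comparison:
Scene mean = 20.2 / 4 = 5.05
Suspect mean = 30.05 / 5 = 6.01
Scene sample variance s_s^2 = 0.106733
Suspect sample variance s_c^2 = 0.0872
Pooled variance = ((n_s-1)*s_s^2 + (n_c-1)*s_c^2) / (n_s + n_c - 2) = 0.095571
Pooled SD = sqrt(0.095571) = 0.309146
Mean difference = -0.96
|d| = |-0.96| / 0.309146 = 3.105

3.105


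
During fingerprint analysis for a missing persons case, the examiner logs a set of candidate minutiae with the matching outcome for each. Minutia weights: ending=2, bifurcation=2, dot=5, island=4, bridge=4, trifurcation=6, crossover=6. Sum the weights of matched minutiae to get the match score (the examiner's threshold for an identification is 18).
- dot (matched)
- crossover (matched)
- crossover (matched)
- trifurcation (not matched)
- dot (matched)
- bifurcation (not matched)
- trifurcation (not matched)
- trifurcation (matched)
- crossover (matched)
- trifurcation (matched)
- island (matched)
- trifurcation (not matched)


Weighted minutiae match score:
  dot: matched, +5 (running total 5)
  crossover: matched, +6 (running total 11)
  crossover: matched, +6 (running total 17)
  trifurcation: not matched, +0
  dot: matched, +5 (running total 22)
  bifurcation: not matched, +0
  trifurcation: not matched, +0
  trifurcation: matched, +6 (running total 28)
  crossover: matched, +6 (running total 34)
  trifurcation: matched, +6 (running total 40)
  island: matched, +4 (running total 44)
  trifurcation: not matched, +0
Total score = 44
Threshold = 18; verdict = identification

44


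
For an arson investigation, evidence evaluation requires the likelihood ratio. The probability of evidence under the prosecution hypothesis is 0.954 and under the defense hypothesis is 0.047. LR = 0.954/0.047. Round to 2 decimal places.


Likelihood ratio calculation:
LR = P(E|Hp) / P(E|Hd)
LR = 0.954 / 0.047
LR = 20.30

20.30


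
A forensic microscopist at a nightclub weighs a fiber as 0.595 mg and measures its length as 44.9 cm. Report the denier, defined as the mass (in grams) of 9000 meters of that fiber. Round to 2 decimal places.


Denier calculation:
Mass in grams = 0.595 mg / 1000 = 0.000595 g
Length in meters = 44.9 cm / 100 = 0.449 m
Linear density = mass / length = 0.000595 / 0.449 = 0.00132517 g/m
Denier = (g/m) * 9000 = 0.00132517 * 9000 = 11.93

11.93


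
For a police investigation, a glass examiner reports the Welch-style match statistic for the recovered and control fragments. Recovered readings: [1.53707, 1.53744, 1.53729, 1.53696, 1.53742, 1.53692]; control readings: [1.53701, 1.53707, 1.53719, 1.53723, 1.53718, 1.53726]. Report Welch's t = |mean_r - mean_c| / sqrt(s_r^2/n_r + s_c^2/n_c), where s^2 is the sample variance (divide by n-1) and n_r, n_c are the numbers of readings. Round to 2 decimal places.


Welch's t-criterion for glass RI comparison:
Recovered mean = sum / n_r = 9.2231 / 6 = 1.5371833
Control mean = sum / n_c = 9.22294 / 6 = 1.5371567
Recovered sample variance s_r^2 = 5.30667e-08
Control sample variance s_c^2 = 9.34667e-09
Welch SE (unpooled) = sqrt(s_r^2/n_r + s_c^2/n_c) = sqrt(8.84444e-09 + 1.55778e-09) = sqrt(1.04022e-08) = 0.000101991
|mean_r - mean_c| = 2.66667e-05
t = 2.66667e-05 / 0.000101991 = 0.26

0.26


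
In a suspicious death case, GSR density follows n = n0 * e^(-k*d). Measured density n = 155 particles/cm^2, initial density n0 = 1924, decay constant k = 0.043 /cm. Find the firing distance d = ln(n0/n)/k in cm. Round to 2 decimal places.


GSR distance calculation:
n0/n = 1924 / 155 = 12.412903
ln(n0/n) = 2.518736
d = 2.518736 / 0.043 = 58.58 cm

58.58


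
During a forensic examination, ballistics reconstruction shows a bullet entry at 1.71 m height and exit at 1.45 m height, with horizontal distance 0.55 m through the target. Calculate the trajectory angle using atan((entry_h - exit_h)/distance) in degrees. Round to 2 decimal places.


Bullet trajectory angle:
Height difference = 1.71 - 1.45 = 0.26 m
angle = atan(0.26 / 0.55)
angle = atan(0.472727)
angle = 25.30 degrees

25.30


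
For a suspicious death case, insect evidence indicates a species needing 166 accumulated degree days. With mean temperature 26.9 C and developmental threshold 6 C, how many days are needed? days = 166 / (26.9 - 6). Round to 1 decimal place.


Insect development time:
Effective temperature = avg_temp - T_base = 26.9 - 6 = 20.9 C
Days = ADD / effective_temp = 166 / 20.9 = 7.9 days

7.9


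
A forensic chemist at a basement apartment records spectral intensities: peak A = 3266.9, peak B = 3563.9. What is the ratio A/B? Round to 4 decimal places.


Spectral peak ratio:
Peak A = 3266.9 counts
Peak B = 3563.9 counts
Ratio = 3266.9 / 3563.9 = 0.9167

0.9167


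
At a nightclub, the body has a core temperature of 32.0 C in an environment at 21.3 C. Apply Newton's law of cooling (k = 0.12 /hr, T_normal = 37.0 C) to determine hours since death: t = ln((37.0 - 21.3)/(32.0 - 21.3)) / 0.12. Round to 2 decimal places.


Using Newton's law of cooling:
t = ln((T_normal - T_ambient) / (T_body - T_ambient)) / k
T_normal - T_ambient = 15.7
T_body - T_ambient = 10.7
Ratio = 1.46729
ln(ratio) = 0.383417
t = 0.383417 / 0.12 = 3.20 hours

3.20


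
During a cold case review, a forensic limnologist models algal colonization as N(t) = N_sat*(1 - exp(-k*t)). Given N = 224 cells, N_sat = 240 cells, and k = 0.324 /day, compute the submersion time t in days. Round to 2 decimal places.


PMSI from diatom colonization curve:
N / N_sat = 224 / 240 = 0.933333
1 - N/N_sat = 0.066667
ln(1 - N/N_sat) = -2.708045
t = -ln(1 - N/N_sat) / k = -(-2.708045) / 0.324 = 8.36 days

8.36


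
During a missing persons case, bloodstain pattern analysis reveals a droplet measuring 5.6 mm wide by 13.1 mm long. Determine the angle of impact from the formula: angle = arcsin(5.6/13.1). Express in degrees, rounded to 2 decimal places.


Blood spatter impact angle calculation:
width / length = 5.6 / 13.1 = 0.427481
angle = arcsin(0.427481)
angle = 25.31 degrees

25.31


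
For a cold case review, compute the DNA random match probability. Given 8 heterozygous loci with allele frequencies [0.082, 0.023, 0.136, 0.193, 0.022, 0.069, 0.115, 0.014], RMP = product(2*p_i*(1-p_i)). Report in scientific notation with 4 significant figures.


Computing RMP for 8 loci:
Locus 1: 2 * 0.082 * 0.918 = 0.150552
Locus 2: 2 * 0.023 * 0.977 = 0.044942
Locus 3: 2 * 0.136 * 0.864 = 0.235008
Locus 4: 2 * 0.193 * 0.807 = 0.311502
Locus 5: 2 * 0.022 * 0.978 = 0.043032
Locus 6: 2 * 0.069 * 0.931 = 0.128478
Locus 7: 2 * 0.115 * 0.885 = 0.20355
Locus 8: 2 * 0.014 * 0.986 = 0.027608
RMP = 1.539e-08

1.539e-08


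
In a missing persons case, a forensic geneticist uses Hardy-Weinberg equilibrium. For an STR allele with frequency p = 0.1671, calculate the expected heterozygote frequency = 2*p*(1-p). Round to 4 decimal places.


Hardy-Weinberg heterozygote frequency:
q = 1 - p = 1 - 0.1671 = 0.8329
2pq = 2 * 0.1671 * 0.8329 = 0.2784

0.2784


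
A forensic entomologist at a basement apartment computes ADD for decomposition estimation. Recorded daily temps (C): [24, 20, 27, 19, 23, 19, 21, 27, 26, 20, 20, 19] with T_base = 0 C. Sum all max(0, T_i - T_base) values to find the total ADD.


Computing ADD day by day:
Day 1: max(0, 24 - 0) = 24
Day 2: max(0, 20 - 0) = 20
Day 3: max(0, 27 - 0) = 27
Day 4: max(0, 19 - 0) = 19
Day 5: max(0, 23 - 0) = 23
Day 6: max(0, 19 - 0) = 19
Day 7: max(0, 21 - 0) = 21
Day 8: max(0, 27 - 0) = 27
Day 9: max(0, 26 - 0) = 26
Day 10: max(0, 20 - 0) = 20
Day 11: max(0, 20 - 0) = 20
Day 12: max(0, 19 - 0) = 19
Total ADD = 265

265


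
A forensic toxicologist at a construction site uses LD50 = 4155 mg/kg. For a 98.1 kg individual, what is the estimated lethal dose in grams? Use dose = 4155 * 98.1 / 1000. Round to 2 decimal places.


Lethal dose calculation:
Lethal dose = LD50 * body_weight / 1000
= 4155 * 98.1 / 1000
= 407605.5 / 1000
= 407.61 g

407.61


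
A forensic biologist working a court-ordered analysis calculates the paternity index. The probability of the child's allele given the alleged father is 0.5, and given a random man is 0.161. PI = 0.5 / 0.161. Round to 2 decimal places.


Paternity Index calculation:
PI = P(allele|father) / P(allele|random)
PI = 0.5 / 0.161
PI = 3.11

3.11


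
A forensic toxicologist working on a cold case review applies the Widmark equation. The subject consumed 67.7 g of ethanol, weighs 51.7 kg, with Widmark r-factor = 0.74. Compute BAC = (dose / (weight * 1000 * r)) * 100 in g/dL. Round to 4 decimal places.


Applying the Widmark formula:
BAC = (dose_g / (body_wt * 1000 * r)) * 100
Denominator = 51.7 * 1000 * 0.74 = 38258
BAC = (67.7 / 38258) * 100
BAC = 0.1770 g/dL

0.1770


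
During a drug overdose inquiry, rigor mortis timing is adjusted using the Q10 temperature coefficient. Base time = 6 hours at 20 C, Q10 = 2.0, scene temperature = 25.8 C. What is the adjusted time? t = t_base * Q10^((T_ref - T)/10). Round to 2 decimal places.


Rigor mortis time adjustment:
Exponent = (T_ref - T_actual) / 10 = (20 - 25.8) / 10 = -0.58
Q10 factor = 2.0^-0.58 = 0.66896
t_adjusted = 6 * 0.66896 = 4.01 hours

4.01


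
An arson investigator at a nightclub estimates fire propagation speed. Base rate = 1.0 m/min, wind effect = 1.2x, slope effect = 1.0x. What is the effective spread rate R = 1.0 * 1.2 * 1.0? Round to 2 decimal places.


Fire spread rate calculation:
R = R0 * wind_factor * slope_factor
= 1.0 * 1.2 * 1.0
= 1.2 * 1.0
= 1.20 m/min

1.20


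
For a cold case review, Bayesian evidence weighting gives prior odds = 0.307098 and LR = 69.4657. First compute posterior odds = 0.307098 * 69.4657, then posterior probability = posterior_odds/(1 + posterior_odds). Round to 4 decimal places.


Bayesian evidence evaluation:
Posterior odds = prior_odds * LR = 0.307098 * 69.4657 = 21.33278
Posterior probability = posterior_odds / (1 + posterior_odds)
= 21.33278 / (1 + 21.33278)
= 21.33278 / 22.33278
= 0.9552

0.9552


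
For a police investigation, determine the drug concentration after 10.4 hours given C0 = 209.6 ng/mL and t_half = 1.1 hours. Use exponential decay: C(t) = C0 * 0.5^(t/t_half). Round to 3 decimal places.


Drug concentration decay:
Number of half-lives = t / t_half = 10.4 / 1.1 = 9.454545
Decay factor = 0.5^9.454545 = 0.00142527
C(t) = 209.6 * 0.00142527 = 0.299 ng/mL

0.299


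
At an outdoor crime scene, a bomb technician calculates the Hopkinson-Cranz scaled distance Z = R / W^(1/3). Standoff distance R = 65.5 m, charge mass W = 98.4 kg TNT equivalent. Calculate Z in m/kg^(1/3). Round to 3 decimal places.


Scaled distance calculation:
W^(1/3) = 98.4^(1/3) = 4.6167
Z = R / W^(1/3) = 65.5 / 4.6167
Z = 14.188 m/kg^(1/3)

14.188
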